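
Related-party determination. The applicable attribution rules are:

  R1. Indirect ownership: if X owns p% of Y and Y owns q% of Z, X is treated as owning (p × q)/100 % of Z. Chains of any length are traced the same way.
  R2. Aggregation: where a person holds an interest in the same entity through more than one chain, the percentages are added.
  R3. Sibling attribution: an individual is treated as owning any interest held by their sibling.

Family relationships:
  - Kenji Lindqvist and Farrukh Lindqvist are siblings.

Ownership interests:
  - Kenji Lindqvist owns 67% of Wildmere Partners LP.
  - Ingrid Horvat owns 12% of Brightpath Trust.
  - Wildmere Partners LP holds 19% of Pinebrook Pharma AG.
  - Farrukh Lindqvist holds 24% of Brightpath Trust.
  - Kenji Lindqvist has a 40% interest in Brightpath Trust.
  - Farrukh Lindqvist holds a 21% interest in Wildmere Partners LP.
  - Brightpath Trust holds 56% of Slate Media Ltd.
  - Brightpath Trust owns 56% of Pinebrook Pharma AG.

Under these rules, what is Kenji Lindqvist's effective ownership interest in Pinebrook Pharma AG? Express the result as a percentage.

52.56%

By sibling attribution (R3), Kenji Lindqvist is treated as also owning Farrukh Lindqvist's interest in Wildmere Partners LP, giving 67% + 21% = 88%.
By sibling attribution (R3), Kenji Lindqvist is treated as also owning Farrukh Lindqvist's interest in Brightpath Trust, giving 40% + 24% = 64%.
Chain via Wildmere Partners LP (R1): 88% × 19% = 16.72% of Pinebrook Pharma AG.
Chain via Brightpath Trust (R1): 64% × 56% = 35.84% of Pinebrook Pharma AG.
Aggregating (R2): 16.72% + 35.84% = 52.56%.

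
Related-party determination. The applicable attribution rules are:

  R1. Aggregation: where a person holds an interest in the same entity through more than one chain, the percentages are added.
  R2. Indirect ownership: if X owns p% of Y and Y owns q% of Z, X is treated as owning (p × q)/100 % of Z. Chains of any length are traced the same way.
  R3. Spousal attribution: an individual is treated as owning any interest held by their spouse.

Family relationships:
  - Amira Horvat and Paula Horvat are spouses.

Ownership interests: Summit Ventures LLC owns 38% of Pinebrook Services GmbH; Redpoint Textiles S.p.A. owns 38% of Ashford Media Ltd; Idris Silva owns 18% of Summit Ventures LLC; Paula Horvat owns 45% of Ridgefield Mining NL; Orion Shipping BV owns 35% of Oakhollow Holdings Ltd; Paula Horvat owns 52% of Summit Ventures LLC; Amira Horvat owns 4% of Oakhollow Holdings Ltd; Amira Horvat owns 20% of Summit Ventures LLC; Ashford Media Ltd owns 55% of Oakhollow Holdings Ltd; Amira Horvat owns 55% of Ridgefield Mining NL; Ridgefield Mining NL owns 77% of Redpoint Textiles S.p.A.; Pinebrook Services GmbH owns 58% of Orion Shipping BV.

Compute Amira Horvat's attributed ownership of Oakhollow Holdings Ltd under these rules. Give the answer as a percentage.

25.64708%

By spousal attribution (R3), Amira Horvat is treated as also owning Paula Horvat's interest in Summit Ventures LLC, giving 20% + 52% = 72%.
By spousal attribution (R3), Amira Horvat is treated as also owning Paula Horvat's interest in Ridgefield Mining NL, giving 55% + 45% = 100%.
Chain via Summit Ventures LLC → Pinebrook Services GmbH → Orion Shipping BV (R2): 72% × 38% × 58% × 35% = 5.55408% of Oakhollow Holdings Ltd.
Chain via Ridgefield Mining NL → Redpoint Textiles S.p.A. → Ashford Media Ltd (R2): 100% × 77% × 38% × 55% = 16.093% of Oakhollow Holdings Ltd.
Direct interest in Oakhollow Holdings Ltd: 4%.
Aggregating (R1): 5.55408% + 16.093% + 4% = 25.64708%.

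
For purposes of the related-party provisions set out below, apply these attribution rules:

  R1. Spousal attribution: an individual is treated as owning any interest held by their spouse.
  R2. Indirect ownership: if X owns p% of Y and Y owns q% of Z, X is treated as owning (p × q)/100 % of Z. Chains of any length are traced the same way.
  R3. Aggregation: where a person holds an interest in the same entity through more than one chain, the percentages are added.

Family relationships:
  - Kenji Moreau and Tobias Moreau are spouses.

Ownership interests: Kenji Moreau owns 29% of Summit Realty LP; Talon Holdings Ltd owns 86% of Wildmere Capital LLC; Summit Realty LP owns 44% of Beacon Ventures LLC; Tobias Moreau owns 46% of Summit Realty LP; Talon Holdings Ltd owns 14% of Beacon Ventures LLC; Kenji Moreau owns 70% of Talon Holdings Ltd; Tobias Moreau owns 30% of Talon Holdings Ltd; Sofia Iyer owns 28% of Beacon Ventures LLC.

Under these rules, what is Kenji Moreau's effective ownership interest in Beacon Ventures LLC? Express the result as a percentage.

By spousal attribution (R1), Kenji Moreau is treated as also owning Tobias Moreau's interest in Talon Holdings Ltd, giving 70% + 30% = 100%.
By spousal attribution (R1), Kenji Moreau is treated as also owning Tobias Moreau's interest in Summit Realty LP, giving 29% + 46% = 75%.
Chain via Talon Holdings Ltd (R2): 100% × 14% = 14% of Beacon Ventures LLC.
Chain via Summit Realty LP (R2): 75% × 44% = 33% of Beacon Ventures LLC.
Aggregating (R3): 14% + 33% = 47%.

47%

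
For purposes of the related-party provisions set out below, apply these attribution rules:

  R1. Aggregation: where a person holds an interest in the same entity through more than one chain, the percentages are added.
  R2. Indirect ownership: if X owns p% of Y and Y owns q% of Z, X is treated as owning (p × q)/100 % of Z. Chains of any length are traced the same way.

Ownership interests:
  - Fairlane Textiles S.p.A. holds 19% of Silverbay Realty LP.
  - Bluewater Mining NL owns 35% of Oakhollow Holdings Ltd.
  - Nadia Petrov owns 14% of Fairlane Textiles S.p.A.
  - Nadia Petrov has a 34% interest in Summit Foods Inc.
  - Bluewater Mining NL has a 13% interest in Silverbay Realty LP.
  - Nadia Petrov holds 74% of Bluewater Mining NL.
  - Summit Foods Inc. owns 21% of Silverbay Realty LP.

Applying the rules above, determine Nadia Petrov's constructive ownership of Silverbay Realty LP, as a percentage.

Chain via Summit Foods Inc. (R2): 34% × 21% = 7.14% of Silverbay Realty LP.
Chain via Bluewater Mining NL (R2): 74% × 13% = 9.62% of Silverbay Realty LP.
Chain via Fairlane Textiles S.p.A. (R2): 14% × 19% = 2.66% of Silverbay Realty LP.
Aggregating (R1): 7.14% + 9.62% + 2.66% = 19.42%.

19.42%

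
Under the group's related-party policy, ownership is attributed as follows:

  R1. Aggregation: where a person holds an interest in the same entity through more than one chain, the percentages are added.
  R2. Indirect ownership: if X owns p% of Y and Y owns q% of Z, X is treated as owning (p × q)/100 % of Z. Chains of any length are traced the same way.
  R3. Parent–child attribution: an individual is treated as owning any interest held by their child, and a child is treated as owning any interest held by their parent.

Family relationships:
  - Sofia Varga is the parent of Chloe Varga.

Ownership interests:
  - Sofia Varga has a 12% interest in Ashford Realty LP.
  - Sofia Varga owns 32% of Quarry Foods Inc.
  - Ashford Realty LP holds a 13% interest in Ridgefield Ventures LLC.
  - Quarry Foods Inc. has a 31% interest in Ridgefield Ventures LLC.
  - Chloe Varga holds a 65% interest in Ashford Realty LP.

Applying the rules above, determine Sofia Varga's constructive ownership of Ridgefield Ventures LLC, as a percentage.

By parent–child attribution (R3), Sofia Varga is treated as also owning Chloe Varga's interest in Ashford Realty LP, giving 12% + 65% = 77%.
Chain via Quarry Foods Inc. (R2): 32% × 31% = 9.92% of Ridgefield Ventures LLC.
Chain via Ashford Realty LP (R2): 77% × 13% = 10.01% of Ridgefield Ventures LLC.
Aggregating (R1): 9.92% + 10.01% = 19.93%.

19.93%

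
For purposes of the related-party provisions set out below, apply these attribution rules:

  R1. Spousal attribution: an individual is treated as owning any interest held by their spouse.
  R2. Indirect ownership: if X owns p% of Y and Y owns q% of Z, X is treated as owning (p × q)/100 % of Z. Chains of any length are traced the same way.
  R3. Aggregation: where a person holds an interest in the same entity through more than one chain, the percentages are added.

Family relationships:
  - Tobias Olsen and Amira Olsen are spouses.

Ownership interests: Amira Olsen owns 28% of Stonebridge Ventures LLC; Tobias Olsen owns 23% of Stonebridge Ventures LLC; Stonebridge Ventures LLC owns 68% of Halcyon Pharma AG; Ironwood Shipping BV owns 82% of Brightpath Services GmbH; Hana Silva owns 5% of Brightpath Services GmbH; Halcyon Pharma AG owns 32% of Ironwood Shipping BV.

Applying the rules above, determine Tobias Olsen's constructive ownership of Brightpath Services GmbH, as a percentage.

9.100032%

By spousal attribution (R1), Tobias Olsen is treated as also owning Amira Olsen's interest in Stonebridge Ventures LLC, giving 23% + 28% = 51%.
Chain via Stonebridge Ventures LLC → Halcyon Pharma AG → Ironwood Shipping BV (R2): 51% × 68% × 32% × 82% = 9.100032% of Brightpath Services GmbH.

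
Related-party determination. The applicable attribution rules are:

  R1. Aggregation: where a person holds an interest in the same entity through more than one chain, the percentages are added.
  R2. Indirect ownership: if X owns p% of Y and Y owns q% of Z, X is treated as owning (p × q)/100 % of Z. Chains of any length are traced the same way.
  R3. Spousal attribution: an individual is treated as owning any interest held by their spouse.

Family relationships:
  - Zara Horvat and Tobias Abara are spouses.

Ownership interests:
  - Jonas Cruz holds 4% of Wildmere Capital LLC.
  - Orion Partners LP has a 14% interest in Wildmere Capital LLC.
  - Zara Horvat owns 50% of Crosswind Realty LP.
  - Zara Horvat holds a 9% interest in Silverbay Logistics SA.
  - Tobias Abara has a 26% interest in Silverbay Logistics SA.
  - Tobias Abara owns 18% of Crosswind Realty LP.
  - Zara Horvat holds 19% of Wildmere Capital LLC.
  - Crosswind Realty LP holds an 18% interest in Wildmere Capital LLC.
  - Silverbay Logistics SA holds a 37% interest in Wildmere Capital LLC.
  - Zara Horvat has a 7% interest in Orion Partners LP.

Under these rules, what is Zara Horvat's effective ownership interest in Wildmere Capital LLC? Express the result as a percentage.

By spousal attribution (R3), Zara Horvat is treated as also owning Tobias Abara's interest in Silverbay Logistics SA, giving 9% + 26% = 35%.
By spousal attribution (R3), Zara Horvat is treated as also owning Tobias Abara's interest in Crosswind Realty LP, giving 50% + 18% = 68%.
Chain via Orion Partners LP (R2): 7% × 14% = 0.98% of Wildmere Capital LLC.
Chain via Silverbay Logistics SA (R2): 35% × 37% = 12.95% of Wildmere Capital LLC.
Chain via Crosswind Realty LP (R2): 68% × 18% = 12.24% of Wildmere Capital LLC.
Direct interest in Wildmere Capital LLC: 19%.
Aggregating (R1): 0.98% + 12.95% + 12.24% + 19% = 45.17%.

45.17%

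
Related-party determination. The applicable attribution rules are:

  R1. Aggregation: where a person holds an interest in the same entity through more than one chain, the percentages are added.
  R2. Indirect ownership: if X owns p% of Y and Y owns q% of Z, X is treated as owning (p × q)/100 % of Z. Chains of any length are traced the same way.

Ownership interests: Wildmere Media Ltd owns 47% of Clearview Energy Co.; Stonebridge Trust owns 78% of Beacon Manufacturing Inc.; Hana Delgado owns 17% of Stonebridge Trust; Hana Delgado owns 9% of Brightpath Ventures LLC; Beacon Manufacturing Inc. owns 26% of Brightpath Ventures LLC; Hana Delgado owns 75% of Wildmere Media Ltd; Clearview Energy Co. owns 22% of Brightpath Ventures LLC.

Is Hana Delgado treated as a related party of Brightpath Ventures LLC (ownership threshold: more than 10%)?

Yes

Chain via Stonebridge Trust → Beacon Manufacturing Inc. (R2): 17% × 78% × 26% = 3.4476% of Brightpath Ventures LLC.
Chain via Wildmere Media Ltd → Clearview Energy Co. (R2): 75% × 47% × 22% = 7.755% of Brightpath Ventures LLC.
Direct interest in Brightpath Ventures LLC: 9%.
Aggregating (R1): 3.4476% + 7.755% + 9% = 20.2026%.
20.2026% exceeds the 10% threshold, so Hana is a related party to Brightpath Ventures LLC.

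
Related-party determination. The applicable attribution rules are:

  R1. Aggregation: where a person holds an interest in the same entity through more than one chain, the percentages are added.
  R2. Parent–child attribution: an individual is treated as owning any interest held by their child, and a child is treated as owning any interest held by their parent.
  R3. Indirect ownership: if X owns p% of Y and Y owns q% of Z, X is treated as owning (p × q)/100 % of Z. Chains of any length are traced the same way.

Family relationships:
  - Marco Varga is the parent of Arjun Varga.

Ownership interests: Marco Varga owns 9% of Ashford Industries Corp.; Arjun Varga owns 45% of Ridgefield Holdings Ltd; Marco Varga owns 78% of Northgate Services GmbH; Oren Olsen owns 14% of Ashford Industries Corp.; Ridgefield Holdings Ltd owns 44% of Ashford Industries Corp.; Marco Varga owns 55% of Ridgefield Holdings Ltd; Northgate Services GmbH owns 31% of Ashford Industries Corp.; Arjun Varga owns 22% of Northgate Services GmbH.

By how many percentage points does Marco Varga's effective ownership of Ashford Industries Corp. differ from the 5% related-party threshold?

79

By parent–child attribution (R2), Marco Varga is treated as also owning Arjun Varga's interest in Ridgefield Holdings Ltd, giving 55% + 45% = 100%.
By parent–child attribution (R2), Marco Varga is treated as also owning Arjun Varga's interest in Northgate Services GmbH, giving 78% + 22% = 100%.
Chain via Ridgefield Holdings Ltd (R3): 100% × 44% = 44% of Ashford Industries Corp.
Chain via Northgate Services GmbH (R3): 100% × 31% = 31% of Ashford Industries Corp.
Direct interest in Ashford Industries Corp: 9%.
Aggregating (R1): 44% + 31% + 9% = 84%.
84% exceeds the 5% threshold by 79 percentage points.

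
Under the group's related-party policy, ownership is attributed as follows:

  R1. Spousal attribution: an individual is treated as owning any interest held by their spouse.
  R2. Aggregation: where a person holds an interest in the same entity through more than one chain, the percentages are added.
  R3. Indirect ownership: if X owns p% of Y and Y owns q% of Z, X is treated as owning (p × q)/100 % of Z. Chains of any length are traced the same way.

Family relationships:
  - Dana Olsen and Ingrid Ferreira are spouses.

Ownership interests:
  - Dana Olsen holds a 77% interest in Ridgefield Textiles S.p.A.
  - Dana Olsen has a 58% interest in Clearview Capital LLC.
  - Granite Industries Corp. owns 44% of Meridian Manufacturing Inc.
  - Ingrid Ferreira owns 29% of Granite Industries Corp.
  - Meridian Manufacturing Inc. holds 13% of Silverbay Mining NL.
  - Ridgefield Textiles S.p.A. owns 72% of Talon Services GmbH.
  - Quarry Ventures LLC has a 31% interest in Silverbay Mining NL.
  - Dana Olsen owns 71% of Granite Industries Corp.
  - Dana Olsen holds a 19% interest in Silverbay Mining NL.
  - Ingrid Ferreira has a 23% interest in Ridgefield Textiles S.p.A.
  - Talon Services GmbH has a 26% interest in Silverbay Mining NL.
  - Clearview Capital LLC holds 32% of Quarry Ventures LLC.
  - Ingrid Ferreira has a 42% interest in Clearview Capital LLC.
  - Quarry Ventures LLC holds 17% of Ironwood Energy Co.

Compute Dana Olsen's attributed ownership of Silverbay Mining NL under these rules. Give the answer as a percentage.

53.36%

By spousal attribution (R1), Dana Olsen is treated as also owning Ingrid Ferreira's interest in Clearview Capital LLC, giving 58% + 42% = 100%.
By spousal attribution (R1), Dana Olsen is treated as also owning Ingrid Ferreira's interest in Ridgefield Textiles S.p.A, giving 77% + 23% = 100%.
By spousal attribution (R1), Dana Olsen is treated as also owning Ingrid Ferreira's interest in Granite Industries Corp, giving 71% + 29% = 100%.
Chain via Clearview Capital LLC → Quarry Ventures LLC (R3): 100% × 32% × 31% = 9.92% of Silverbay Mining NL.
Chain via Ridgefield Textiles S.p.A. → Talon Services GmbH (R3): 100% × 72% × 26% = 18.72% of Silverbay Mining NL.
Chain via Granite Industries Corp. → Meridian Manufacturing Inc. (R3): 100% × 44% × 13% = 5.72% of Silverbay Mining NL.
Direct interest in Silverbay Mining NL: 19%.
Aggregating (R2): 9.92% + 18.72% + 5.72% + 19% = 53.36%.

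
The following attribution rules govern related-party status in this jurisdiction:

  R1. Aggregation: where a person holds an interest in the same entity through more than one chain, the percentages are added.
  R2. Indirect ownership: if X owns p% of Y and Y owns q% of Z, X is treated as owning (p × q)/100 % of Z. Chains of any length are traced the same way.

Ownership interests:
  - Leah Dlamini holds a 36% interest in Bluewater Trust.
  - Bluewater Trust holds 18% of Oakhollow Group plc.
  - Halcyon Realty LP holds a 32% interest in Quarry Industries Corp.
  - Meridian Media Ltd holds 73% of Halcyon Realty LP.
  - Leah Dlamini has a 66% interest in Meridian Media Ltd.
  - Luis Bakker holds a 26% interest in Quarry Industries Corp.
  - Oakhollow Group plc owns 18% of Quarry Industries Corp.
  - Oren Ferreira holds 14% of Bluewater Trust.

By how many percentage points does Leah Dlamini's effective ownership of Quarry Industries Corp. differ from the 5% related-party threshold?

Chain via Meridian Media Ltd → Halcyon Realty LP (R2): 66% × 73% × 32% = 15.4176% of Quarry Industries Corp.
Chain via Bluewater Trust → Oakhollow Group plc (R2): 36% × 18% × 18% = 1.1664% of Quarry Industries Corp.
Aggregating (R1): 15.4176% + 1.1664% = 16.584%.
16.584% exceeds the 5% threshold by 11.584 percentage points.

11.584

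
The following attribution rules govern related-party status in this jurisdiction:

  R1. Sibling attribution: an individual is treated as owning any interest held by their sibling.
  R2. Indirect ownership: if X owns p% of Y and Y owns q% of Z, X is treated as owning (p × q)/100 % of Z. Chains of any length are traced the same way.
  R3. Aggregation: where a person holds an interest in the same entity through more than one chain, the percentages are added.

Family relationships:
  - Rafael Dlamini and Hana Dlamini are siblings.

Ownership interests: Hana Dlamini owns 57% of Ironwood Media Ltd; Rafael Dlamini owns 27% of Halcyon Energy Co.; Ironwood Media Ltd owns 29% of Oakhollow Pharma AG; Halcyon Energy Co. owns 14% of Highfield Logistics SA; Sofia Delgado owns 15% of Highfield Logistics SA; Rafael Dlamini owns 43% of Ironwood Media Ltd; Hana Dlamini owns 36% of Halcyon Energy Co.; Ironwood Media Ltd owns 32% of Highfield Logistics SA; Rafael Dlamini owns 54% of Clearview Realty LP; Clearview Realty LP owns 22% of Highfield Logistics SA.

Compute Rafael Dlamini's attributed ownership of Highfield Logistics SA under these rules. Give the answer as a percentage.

By sibling attribution (R1), Rafael Dlamini is treated as also owning Hana Dlamini's interest in Ironwood Media Ltd, giving 43% + 57% = 100%.
By sibling attribution (R1), Rafael Dlamini is treated as also owning Hana Dlamini's interest in Halcyon Energy Co, giving 27% + 36% = 63%.
Chain via Ironwood Media Ltd (R2): 100% × 32% = 32% of Highfield Logistics SA.
Chain via Halcyon Energy Co. (R2): 63% × 14% = 8.82% of Highfield Logistics SA.
Chain via Clearview Realty LP (R2): 54% × 22% = 11.88% of Highfield Logistics SA.
Aggregating (R3): 32% + 8.82% + 11.88% = 52.7%.

52.7%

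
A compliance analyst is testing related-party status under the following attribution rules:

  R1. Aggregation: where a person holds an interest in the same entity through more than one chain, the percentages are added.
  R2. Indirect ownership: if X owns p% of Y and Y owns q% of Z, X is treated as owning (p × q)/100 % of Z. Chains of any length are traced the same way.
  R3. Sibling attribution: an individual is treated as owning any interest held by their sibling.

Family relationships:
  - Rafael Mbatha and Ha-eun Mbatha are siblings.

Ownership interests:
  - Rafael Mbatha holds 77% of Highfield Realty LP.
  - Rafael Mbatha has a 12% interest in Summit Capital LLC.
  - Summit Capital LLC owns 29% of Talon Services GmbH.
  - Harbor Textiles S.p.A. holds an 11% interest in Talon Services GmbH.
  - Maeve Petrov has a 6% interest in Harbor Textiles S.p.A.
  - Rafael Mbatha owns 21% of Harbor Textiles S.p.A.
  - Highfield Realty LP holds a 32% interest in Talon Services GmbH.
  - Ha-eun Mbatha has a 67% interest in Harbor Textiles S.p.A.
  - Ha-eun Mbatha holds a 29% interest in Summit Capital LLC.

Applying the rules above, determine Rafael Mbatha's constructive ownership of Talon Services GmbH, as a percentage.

By sibling attribution (R3), Rafael Mbatha is treated as also owning Ha-eun Mbatha's interest in Harbor Textiles S.p.A, giving 21% + 67% = 88%.
By sibling attribution (R3), Rafael Mbatha is treated as also owning Ha-eun Mbatha's interest in Summit Capital LLC, giving 12% + 29% = 41%.
Chain via Harbor Textiles S.p.A. (R2): 88% × 11% = 9.68% of Talon Services GmbH.
Chain via Summit Capital LLC (R2): 41% × 29% = 11.89% of Talon Services GmbH.
Chain via Highfield Realty LP (R2): 77% × 32% = 24.64% of Talon Services GmbH.
Aggregating (R1): 9.68% + 11.89% + 24.64% = 46.21%.

46.21%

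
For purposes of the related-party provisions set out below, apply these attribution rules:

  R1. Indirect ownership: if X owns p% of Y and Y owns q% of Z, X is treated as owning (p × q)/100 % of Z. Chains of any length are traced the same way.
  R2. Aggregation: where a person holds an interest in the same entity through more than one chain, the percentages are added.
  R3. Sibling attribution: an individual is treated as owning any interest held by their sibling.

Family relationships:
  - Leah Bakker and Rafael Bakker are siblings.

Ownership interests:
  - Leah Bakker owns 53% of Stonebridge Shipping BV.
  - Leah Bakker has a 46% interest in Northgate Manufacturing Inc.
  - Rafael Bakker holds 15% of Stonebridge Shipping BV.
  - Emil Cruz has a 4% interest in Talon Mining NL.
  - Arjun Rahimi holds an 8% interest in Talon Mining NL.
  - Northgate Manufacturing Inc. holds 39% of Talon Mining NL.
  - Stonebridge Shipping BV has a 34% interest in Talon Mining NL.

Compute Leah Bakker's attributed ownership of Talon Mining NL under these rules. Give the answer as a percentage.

41.06%

By sibling attribution (R3), Leah Bakker is treated as also owning Rafael Bakker's interest in Stonebridge Shipping BV, giving 53% + 15% = 68%.
Chain via Stonebridge Shipping BV (R1): 68% × 34% = 23.12% of Talon Mining NL.
Chain via Northgate Manufacturing Inc. (R1): 46% × 39% = 17.94% of Talon Mining NL.
Aggregating (R2): 23.12% + 17.94% = 41.06%.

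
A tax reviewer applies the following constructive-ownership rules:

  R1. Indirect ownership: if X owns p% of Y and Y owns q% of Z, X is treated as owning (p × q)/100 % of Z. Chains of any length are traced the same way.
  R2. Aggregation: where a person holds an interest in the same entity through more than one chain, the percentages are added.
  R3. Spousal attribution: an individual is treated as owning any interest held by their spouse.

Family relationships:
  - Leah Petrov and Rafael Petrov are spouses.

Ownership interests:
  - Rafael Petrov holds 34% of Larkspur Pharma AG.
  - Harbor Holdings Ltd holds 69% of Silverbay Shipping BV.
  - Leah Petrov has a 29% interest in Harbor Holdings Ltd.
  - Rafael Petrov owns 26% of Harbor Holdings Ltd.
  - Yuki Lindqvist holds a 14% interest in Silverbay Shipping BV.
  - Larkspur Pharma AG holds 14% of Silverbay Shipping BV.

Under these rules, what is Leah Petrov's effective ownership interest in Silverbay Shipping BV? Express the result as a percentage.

By spousal attribution (R3), Leah Petrov is treated as also owning Rafael Petrov's interest in Harbor Holdings Ltd, giving 29% + 26% = 55%.
By spousal attribution (R3), Leah Petrov is treated as owning Rafael Petrov's 34% interest in Larkspur Pharma AG.
Chain via Harbor Holdings Ltd (R1): 55% × 69% = 37.95% of Silverbay Shipping BV.
Chain via Larkspur Pharma AG (R1): 34% × 14% = 4.76% of Silverbay Shipping BV.
Aggregating (R2): 37.95% + 4.76% = 42.71%.

42.71%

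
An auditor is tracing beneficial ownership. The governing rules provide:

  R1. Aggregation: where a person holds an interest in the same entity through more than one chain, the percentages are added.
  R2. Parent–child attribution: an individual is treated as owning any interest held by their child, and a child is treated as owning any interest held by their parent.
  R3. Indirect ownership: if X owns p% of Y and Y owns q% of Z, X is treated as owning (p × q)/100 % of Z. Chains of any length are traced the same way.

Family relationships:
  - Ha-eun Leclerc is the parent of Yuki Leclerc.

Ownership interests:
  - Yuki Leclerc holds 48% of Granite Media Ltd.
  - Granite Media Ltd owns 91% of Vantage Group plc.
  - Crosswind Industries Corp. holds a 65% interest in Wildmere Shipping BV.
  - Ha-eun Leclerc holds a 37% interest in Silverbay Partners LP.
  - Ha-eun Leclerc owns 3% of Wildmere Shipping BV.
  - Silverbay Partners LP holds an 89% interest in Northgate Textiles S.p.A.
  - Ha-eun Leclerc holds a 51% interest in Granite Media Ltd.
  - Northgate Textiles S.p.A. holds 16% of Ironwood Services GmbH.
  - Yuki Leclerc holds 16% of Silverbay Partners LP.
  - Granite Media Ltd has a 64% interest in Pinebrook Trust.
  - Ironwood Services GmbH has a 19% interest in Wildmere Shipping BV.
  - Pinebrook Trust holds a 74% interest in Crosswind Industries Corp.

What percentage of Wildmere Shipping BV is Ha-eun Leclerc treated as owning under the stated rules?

By parent–child attribution (R2), Ha-eun Leclerc is treated as also owning Yuki Leclerc's interest in Granite Media Ltd, giving 51% + 48% = 99%.
By parent–child attribution (R2), Ha-eun Leclerc is treated as also owning Yuki Leclerc's interest in Silverbay Partners LP, giving 37% + 16% = 53%.
Chain via Granite Media Ltd → Pinebrook Trust → Crosswind Industries Corp. (R3): 99% × 64% × 74% × 65% = 30.47616% of Wildmere Shipping BV.
Chain via Silverbay Partners LP → Northgate Textiles S.p.A. → Ironwood Services GmbH (R3): 53% × 89% × 16% × 19% = 1.433968% of Wildmere Shipping BV.
Direct interest in Wildmere Shipping BV: 3%.
Aggregating (R1): 30.47616% + 1.433968% + 3% = 34.910128%.

34.910128%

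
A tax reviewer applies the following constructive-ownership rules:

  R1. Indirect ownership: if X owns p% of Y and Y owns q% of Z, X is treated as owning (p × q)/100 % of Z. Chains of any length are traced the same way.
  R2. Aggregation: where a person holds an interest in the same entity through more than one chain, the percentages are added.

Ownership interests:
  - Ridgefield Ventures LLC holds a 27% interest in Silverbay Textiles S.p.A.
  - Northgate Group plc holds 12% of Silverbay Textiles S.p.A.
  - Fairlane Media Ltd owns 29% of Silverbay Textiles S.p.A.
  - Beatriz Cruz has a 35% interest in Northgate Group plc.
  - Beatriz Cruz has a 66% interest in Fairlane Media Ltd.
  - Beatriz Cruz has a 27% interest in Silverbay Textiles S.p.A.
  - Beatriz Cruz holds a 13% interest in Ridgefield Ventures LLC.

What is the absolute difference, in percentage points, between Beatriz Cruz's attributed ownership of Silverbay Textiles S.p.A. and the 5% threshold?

Chain via Northgate Group plc (R1): 35% × 12% = 4.2% of Silverbay Textiles S.p.A.
Chain via Ridgefield Ventures LLC (R1): 13% × 27% = 3.51% of Silverbay Textiles S.p.A.
Chain via Fairlane Media Ltd (R1): 66% × 29% = 19.14% of Silverbay Textiles S.p.A.
Direct interest in Silverbay Textiles S.p.A: 27%.
Aggregating (R2): 4.2% + 3.51% + 19.14% + 27% = 53.85%.
53.85% exceeds the 5% threshold by 48.85 percentage points.

48.85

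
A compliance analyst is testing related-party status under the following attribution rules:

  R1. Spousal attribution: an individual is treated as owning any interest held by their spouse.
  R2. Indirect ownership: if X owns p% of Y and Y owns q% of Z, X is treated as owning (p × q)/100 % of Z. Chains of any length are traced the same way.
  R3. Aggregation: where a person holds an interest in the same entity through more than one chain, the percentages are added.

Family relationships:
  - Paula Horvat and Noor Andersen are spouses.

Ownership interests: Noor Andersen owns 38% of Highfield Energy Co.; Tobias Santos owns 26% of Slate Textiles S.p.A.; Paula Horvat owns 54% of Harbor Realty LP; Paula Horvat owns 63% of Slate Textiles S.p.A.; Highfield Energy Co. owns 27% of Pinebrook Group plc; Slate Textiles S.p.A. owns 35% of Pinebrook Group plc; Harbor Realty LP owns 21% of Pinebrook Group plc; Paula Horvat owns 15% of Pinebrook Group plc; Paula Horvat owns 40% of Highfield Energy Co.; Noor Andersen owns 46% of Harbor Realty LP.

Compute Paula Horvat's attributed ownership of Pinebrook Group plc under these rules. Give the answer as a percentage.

79.11%

By spousal attribution (R1), Paula Horvat is treated as also owning Noor Andersen's interest in Highfield Energy Co, giving 40% + 38% = 78%.
By spousal attribution (R1), Paula Horvat is treated as also owning Noor Andersen's interest in Harbor Realty LP, giving 54% + 46% = 100%.
Chain via Highfield Energy Co. (R2): 78% × 27% = 21.06% of Pinebrook Group plc.
Chain via Harbor Realty LP (R2): 100% × 21% = 21% of Pinebrook Group plc.
Chain via Slate Textiles S.p.A. (R2): 63% × 35% = 22.05% of Pinebrook Group plc.
Direct interest in Pinebrook Group plc: 15%.
Aggregating (R3): 21.06% + 21% + 22.05% + 15% = 79.11%.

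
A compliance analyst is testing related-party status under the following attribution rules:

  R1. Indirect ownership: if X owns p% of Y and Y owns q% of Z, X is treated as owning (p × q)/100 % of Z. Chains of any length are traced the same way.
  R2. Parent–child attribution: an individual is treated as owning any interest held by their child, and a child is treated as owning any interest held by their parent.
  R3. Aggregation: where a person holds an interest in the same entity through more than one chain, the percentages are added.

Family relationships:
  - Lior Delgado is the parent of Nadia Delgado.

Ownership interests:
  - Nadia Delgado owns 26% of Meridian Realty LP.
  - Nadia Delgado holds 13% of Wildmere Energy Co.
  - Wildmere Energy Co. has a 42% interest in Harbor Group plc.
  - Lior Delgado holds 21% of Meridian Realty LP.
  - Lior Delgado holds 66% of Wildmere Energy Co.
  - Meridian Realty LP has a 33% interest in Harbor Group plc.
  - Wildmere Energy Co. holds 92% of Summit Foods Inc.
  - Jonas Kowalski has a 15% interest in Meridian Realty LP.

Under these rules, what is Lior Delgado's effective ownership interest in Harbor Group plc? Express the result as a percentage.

48.69%

By parent–child attribution (R2), Lior Delgado is treated as also owning Nadia Delgado's interest in Meridian Realty LP, giving 21% + 26% = 47%.
By parent–child attribution (R2), Lior Delgado is treated as also owning Nadia Delgado's interest in Wildmere Energy Co, giving 66% + 13% = 79%.
Chain via Meridian Realty LP (R1): 47% × 33% = 15.51% of Harbor Group plc.
Chain via Wildmere Energy Co. (R1): 79% × 42% = 33.18% of Harbor Group plc.
Aggregating (R3): 15.51% + 33.18% = 48.69%.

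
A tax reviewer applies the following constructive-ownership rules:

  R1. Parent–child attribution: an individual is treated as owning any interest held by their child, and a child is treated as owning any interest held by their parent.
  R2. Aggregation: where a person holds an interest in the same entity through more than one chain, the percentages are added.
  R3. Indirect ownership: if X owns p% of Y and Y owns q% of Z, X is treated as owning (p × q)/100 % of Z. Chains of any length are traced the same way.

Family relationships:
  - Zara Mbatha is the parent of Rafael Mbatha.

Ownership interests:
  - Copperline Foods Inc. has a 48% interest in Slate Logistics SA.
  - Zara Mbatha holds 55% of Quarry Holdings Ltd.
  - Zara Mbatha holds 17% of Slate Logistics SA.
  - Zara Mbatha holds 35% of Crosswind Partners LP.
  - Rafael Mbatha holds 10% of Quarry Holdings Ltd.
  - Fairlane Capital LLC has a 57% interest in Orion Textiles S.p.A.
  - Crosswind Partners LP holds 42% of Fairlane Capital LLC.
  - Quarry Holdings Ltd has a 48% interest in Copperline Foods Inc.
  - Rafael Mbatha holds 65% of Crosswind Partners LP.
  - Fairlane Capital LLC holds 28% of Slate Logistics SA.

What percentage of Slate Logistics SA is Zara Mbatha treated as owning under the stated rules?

43.736%

By parent–child attribution (R1), Zara Mbatha is treated as also owning Rafael Mbatha's interest in Crosswind Partners LP, giving 35% + 65% = 100%.
By parent–child attribution (R1), Zara Mbatha is treated as also owning Rafael Mbatha's interest in Quarry Holdings Ltd, giving 55% + 10% = 65%.
Chain via Crosswind Partners LP → Fairlane Capital LLC (R3): 100% × 42% × 28% = 11.76% of Slate Logistics SA.
Chain via Quarry Holdings Ltd → Copperline Foods Inc. (R3): 65% × 48% × 48% = 14.976% of Slate Logistics SA.
Direct interest in Slate Logistics SA: 17%.
Aggregating (R2): 11.76% + 14.976% + 17% = 43.736%.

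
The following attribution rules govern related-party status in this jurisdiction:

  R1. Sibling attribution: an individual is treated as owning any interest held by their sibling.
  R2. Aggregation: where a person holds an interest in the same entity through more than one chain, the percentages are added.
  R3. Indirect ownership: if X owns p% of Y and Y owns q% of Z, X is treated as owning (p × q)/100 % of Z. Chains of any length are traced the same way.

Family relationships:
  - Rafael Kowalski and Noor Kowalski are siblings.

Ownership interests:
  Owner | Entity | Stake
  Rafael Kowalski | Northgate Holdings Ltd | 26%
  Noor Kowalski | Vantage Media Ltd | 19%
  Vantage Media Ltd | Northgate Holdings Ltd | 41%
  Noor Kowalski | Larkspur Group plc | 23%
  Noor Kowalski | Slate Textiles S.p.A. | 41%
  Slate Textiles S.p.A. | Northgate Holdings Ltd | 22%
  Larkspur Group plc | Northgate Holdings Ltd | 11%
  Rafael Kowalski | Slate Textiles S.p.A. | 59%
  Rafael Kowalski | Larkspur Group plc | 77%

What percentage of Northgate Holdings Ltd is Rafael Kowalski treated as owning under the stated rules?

66.79%

By sibling attribution (R1), Rafael Kowalski is treated as also owning Noor Kowalski's interest in Larkspur Group plc, giving 77% + 23% = 100%.
By sibling attribution (R1), Rafael Kowalski is treated as also owning Noor Kowalski's interest in Slate Textiles S.p.A, giving 59% + 41% = 100%.
By sibling attribution (R1), Rafael Kowalski is treated as owning Noor Kowalski's 19% interest in Vantage Media Ltd.
Chain via Larkspur Group plc (R3): 100% × 11% = 11% of Northgate Holdings Ltd.
Chain via Slate Textiles S.p.A. (R3): 100% × 22% = 22% of Northgate Holdings Ltd.
Direct interest in Northgate Holdings Ltd: 26%.
Chain via Vantage Media Ltd (R3): 19% × 41% = 7.79% of Northgate Holdings Ltd.
Aggregating (R2): 11% + 22% + 26% + 7.79% = 66.79%.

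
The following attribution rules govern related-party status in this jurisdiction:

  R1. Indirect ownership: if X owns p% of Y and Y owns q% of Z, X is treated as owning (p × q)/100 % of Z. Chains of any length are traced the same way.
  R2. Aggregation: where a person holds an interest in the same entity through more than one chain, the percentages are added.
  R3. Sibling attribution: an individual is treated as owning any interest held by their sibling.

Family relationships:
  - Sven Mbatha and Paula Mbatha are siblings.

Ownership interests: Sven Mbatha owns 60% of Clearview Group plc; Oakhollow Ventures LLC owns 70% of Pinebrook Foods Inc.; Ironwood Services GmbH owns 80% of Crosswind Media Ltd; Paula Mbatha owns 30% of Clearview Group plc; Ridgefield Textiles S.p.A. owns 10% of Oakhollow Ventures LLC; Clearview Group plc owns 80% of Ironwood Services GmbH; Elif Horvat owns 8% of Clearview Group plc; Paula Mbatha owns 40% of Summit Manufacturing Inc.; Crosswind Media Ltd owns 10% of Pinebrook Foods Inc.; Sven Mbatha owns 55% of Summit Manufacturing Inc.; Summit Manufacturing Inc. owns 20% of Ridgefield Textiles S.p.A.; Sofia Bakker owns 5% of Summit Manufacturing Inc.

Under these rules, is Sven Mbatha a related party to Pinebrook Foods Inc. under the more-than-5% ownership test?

By sibling attribution (R3), Sven Mbatha is treated as also owning Paula Mbatha's interest in Summit Manufacturing Inc, giving 55% + 40% = 95%.
By sibling attribution (R3), Sven Mbatha is treated as also owning Paula Mbatha's interest in Clearview Group plc, giving 60% + 30% = 90%.
Chain via Summit Manufacturing Inc. → Ridgefield Textiles S.p.A. → Oakhollow Ventures LLC (R1): 95% × 20% × 10% × 70% = 1.33% of Pinebrook Foods Inc.
Chain via Clearview Group plc → Ironwood Services GmbH → Crosswind Media Ltd (R1): 90% × 80% × 80% × 10% = 5.76% of Pinebrook Foods Inc.
Aggregating (R2): 1.33% + 5.76% = 7.09%.
7.09% exceeds the 5% threshold, so Sven is a related party to Pinebrook Foods Inc.

Yes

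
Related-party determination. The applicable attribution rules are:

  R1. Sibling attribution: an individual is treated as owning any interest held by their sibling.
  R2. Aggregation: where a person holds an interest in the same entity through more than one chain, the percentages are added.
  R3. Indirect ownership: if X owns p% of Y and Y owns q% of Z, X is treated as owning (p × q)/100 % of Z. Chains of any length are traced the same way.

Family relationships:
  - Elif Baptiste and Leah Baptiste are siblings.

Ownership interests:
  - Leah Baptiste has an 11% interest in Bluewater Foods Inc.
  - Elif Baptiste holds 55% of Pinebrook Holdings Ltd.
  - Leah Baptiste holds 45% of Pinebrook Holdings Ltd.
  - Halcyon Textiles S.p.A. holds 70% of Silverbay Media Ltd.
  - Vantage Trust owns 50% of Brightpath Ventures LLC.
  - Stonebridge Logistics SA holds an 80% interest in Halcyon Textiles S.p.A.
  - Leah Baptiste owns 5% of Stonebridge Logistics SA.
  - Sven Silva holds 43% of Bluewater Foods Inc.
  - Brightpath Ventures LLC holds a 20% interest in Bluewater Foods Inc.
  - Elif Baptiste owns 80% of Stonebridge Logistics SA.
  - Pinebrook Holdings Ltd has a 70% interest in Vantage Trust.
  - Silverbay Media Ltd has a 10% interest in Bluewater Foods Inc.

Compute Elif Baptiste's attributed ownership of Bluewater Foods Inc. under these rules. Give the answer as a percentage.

By sibling attribution (R1), Elif Baptiste is treated as also owning Leah Baptiste's interest in Stonebridge Logistics SA, giving 80% + 5% = 85%.
By sibling attribution (R1), Elif Baptiste is treated as also owning Leah Baptiste's interest in Pinebrook Holdings Ltd, giving 55% + 45% = 100%.
By sibling attribution (R1), Elif Baptiste is treated as owning Leah Baptiste's 11% interest in Bluewater Foods Inc.
Chain via Stonebridge Logistics SA → Halcyon Textiles S.p.A. → Silverbay Media Ltd (R3): 85% × 80% × 70% × 10% = 4.76% of Bluewater Foods Inc.
Chain via Pinebrook Holdings Ltd → Vantage Trust → Brightpath Ventures LLC (R3): 100% × 70% × 50% × 20% = 7% of Bluewater Foods Inc.
Direct interest in Bluewater Foods Inc: 11%.
Aggregating (R2): 4.76% + 7% + 11% = 22.76%.

22.76%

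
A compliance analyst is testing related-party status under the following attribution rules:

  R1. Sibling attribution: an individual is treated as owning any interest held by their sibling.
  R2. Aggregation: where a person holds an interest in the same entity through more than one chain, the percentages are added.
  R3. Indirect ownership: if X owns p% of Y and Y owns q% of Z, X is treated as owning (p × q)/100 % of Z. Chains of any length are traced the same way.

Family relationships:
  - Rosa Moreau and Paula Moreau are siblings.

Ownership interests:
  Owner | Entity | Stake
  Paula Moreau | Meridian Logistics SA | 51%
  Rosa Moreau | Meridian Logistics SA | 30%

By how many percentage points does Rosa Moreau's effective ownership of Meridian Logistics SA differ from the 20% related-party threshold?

61

By sibling attribution (R1), Rosa Moreau is treated as also owning Paula Moreau's interest in Meridian Logistics SA, giving 30% + 51% = 81%.
Direct interest in Meridian Logistics SA: 81%.
81% exceeds the 20% threshold by 61 percentage points.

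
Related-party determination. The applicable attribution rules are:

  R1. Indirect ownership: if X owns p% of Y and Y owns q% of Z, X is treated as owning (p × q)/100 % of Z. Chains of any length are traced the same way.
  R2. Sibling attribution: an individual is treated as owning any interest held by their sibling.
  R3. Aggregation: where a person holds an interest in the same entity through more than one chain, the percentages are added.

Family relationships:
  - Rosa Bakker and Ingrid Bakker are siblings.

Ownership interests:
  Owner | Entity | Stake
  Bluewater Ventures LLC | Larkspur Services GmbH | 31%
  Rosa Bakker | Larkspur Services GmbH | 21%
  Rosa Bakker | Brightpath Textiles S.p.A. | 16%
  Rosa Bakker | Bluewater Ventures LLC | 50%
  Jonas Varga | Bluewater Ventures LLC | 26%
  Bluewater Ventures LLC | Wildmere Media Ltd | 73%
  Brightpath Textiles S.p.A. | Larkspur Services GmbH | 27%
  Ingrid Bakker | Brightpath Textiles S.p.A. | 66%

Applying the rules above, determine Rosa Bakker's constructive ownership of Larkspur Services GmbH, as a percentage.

By sibling attribution (R2), Rosa Bakker is treated as also owning Ingrid Bakker's interest in Brightpath Textiles S.p.A, giving 16% + 66% = 82%.
Chain via Bluewater Ventures LLC (R1): 50% × 31% = 15.5% of Larkspur Services GmbH.
Chain via Brightpath Textiles S.p.A. (R1): 82% × 27% = 22.14% of Larkspur Services GmbH.
Direct interest in Larkspur Services GmbH: 21%.
Aggregating (R3): 15.5% + 22.14% + 21% = 58.64%.

58.64%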